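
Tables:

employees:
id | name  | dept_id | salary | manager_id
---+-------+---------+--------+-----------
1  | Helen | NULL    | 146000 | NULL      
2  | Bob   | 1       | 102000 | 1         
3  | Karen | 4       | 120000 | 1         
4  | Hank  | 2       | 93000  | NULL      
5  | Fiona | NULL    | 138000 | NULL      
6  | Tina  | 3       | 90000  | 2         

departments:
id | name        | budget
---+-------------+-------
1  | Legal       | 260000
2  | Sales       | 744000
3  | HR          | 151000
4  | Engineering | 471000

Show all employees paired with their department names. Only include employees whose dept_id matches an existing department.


INNER JOIN keeps only employees rows whose dept_id matches an id in departments. Walk through each employee:
  - employee 1 (Helen): dept_id=NULL, no match -> dropped
  - employee 2 (Bob): dept_id=1 -> matches Legal
  - employee 3 (Karen): dept_id=4 -> matches Engineering
  - employee 4 (Hank): dept_id=2 -> matches Sales
  - employee 5 (Fiona): dept_id=NULL, no match -> dropped
  - employee 6 (Tina): dept_id=3 -> matches HR
So 2 of 6 rows are dropped.

SQL:
SELECT a.name, b.name AS department
FROM employees a
INNER JOIN departments b ON a.dept_id = b.id

Result:
name  | department 
------+------------
Bob   | Legal      
Karen | Engineering
Hank  | Sales      
Tina  | HR         


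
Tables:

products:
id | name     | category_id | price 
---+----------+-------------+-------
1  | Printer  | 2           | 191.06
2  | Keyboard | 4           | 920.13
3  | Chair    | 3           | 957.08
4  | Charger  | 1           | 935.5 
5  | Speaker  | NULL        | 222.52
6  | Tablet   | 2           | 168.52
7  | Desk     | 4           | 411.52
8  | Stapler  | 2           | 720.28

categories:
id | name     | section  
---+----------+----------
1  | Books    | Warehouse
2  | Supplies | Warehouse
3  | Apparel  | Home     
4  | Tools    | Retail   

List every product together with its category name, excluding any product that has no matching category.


INNER JOIN keeps only products rows whose category_id matches an id in categories. Walk through each product:
  - product 1 (Printer): category_id=2 -> matches Supplies
  - product 2 (Keyboard): category_id=4 -> matches Tools
  - product 3 (Chair): category_id=3 -> matches Apparel
  - product 4 (Charger): category_id=1 -> matches Books
  - product 5 (Speaker): category_id=NULL, no match -> dropped
  - product 6 (Tablet): category_id=2 -> matches Supplies
  - product 7 (Desk): category_id=4 -> matches Tools
  - product 8 (Stapler): category_id=2 -> matches Supplies
So 1 of 8 rows is dropped.

SQL:
SELECT a.name, b.name AS category
FROM products a
INNER JOIN categories b ON a.category_id = b.id

Result:
name     | category
---------+---------
Printer  | Supplies
Keyboard | Tools   
Chair    | Apparel 
Charger  | Books   
Tablet   | Supplies
Desk     | Tools   
Stapler  | Supplies


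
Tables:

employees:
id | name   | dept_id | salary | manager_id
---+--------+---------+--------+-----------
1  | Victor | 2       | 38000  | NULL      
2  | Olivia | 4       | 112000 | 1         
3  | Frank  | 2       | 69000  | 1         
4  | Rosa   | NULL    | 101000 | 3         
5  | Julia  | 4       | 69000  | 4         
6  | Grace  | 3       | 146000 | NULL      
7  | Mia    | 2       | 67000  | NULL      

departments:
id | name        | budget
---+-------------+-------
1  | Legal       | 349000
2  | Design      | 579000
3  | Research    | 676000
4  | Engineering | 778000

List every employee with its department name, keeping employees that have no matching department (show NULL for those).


LEFT JOIN keeps every row from employees (the left table); where dept_id has no match in departments, the department columns become NULL. Walk through each employee:
  - employee 1 (Victor): dept_id=2 -> matches Design
  - employee 2 (Olivia): dept_id=4 -> matches Engineering
  - employee 3 (Frank): dept_id=2 -> matches Design
  - employee 4 (Rosa): dept_id=NULL, no match -> kept with NULL
  - employee 5 (Julia): dept_id=4 -> matches Engineering
  - employee 6 (Grace): dept_id=3 -> matches Research
  - employee 7 (Mia): dept_id=2 -> matches Design
All 7 rows appear; 1 has NULL department.

SQL:
SELECT a.name, b.name AS department
FROM employees a
LEFT JOIN departments b ON a.dept_id = b.id

Result:
name   | department 
-------+------------
Victor | Design     
Olivia | Engineering
Frank  | Design     
Rosa   | NULL       
Julia  | Engineering
Grace  | Research   
Mia    | Design     


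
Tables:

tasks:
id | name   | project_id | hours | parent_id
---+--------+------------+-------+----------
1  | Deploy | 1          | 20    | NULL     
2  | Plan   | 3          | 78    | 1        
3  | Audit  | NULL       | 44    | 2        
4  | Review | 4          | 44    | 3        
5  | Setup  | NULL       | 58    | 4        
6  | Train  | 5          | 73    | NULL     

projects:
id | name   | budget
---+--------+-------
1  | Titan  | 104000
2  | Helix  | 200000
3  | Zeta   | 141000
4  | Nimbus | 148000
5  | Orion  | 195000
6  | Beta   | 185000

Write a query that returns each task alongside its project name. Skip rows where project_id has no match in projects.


INNER JOIN keeps only tasks rows whose project_id matches an id in projects. Walk through each task:
  - task 1 (Deploy): project_id=1 -> matches Titan
  - task 2 (Plan): project_id=3 -> matches Zeta
  - task 3 (Audit): project_id=NULL, no match -> dropped
  - task 4 (Review): project_id=4 -> matches Nimbus
  - task 5 (Setup): project_id=NULL, no match -> dropped
  - task 6 (Train): project_id=5 -> matches Orion
So 2 of 6 rows are dropped.

SQL:
SELECT a.name, b.name AS project
FROM tasks a
INNER JOIN projects b ON a.project_id = b.id

Result:
name   | project
-------+--------
Deploy | Titan  
Plan   | Zeta   
Review | Nimbus 
Train  | Orion  


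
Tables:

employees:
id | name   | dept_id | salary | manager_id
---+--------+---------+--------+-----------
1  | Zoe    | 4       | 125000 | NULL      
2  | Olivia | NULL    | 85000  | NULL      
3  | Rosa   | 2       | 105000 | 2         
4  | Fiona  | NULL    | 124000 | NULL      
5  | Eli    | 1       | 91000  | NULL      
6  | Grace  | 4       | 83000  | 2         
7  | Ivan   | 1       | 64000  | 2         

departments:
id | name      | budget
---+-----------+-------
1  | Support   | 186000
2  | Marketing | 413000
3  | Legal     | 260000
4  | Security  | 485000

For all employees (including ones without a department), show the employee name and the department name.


LEFT JOIN keeps every row from employees (the left table); where dept_id has no match in departments, the department columns become NULL. Walk through each employee:
  - employee 1 (Zoe): dept_id=4 -> matches Security
  - employee 2 (Olivia): dept_id=NULL, no match -> kept with NULL
  - employee 3 (Rosa): dept_id=2 -> matches Marketing
  - employee 4 (Fiona): dept_id=NULL, no match -> kept with NULL
  - employee 5 (Eli): dept_id=1 -> matches Support
  - employee 6 (Grace): dept_id=4 -> matches Security
  - employee 7 (Ivan): dept_id=1 -> matches Support
All 7 rows appear; 2 have NULL department.

SQL:
SELECT a.name, b.name AS department
FROM employees a
LEFT JOIN departments b ON a.dept_id = b.id

Result:
name   | department
-------+-----------
Zoe    | Security  
Olivia | NULL      
Rosa   | Marketing 
Fiona  | NULL      
Eli    | Support   
Grace  | Security  
Ivan   | Support   


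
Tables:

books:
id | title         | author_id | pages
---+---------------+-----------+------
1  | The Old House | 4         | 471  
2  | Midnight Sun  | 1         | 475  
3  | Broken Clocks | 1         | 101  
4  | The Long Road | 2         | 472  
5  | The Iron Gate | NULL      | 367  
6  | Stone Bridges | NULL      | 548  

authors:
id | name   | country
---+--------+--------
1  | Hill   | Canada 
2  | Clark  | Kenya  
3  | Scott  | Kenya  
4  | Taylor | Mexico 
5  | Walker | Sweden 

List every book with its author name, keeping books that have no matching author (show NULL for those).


LEFT JOIN keeps every row from books (the left table); where author_id has no match in authors, the author columns become NULL. Walk through each book:
  - book 1 (The Old House): author_id=4 -> matches Taylor
  - book 2 (Midnight Sun): author_id=1 -> matches Hill
  - book 3 (Broken Clocks): author_id=1 -> matches Hill
  - book 4 (The Long Road): author_id=2 -> matches Clark
  - book 5 (The Iron Gate): author_id=NULL, no match -> kept with NULL
  - book 6 (Stone Bridges): author_id=NULL, no match -> kept with NULL
All 6 rows appear; 2 have NULL author.

SQL:
SELECT a.title, b.name AS author
FROM books a
LEFT JOIN authors b ON a.author_id = b.id

Result:
title         | author
--------------+-------
The Old House | Taylor
Midnight Sun  | Hill  
Broken Clocks | Hill  
The Long Road | Clark 
The Iron Gate | NULL  
Stone Bridges | NULL  


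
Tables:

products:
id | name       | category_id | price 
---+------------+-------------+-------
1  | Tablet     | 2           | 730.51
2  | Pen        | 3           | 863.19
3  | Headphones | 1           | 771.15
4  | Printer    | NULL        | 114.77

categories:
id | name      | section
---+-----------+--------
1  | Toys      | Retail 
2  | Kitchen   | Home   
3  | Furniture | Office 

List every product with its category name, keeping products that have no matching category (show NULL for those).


LEFT JOIN keeps every row from products (the left table); where category_id has no match in categories, the category columns become NULL. Walk through each product:
  - product 1 (Tablet): category_id=2 -> matches Kitchen
  - product 2 (Pen): category_id=3 -> matches Furniture
  - product 3 (Headphones): category_id=1 -> matches Toys
  - product 4 (Printer): category_id=NULL, no match -> kept with NULL
All 4 rows appear; 1 has NULL category.

SQL:
SELECT a.name, b.name AS category
FROM products a
LEFT JOIN categories b ON a.category_id = b.id

Result:
name       | category 
-----------+----------
Tablet     | Kitchen  
Pen        | Furniture
Headphones | Toys     
Printer    | NULL     


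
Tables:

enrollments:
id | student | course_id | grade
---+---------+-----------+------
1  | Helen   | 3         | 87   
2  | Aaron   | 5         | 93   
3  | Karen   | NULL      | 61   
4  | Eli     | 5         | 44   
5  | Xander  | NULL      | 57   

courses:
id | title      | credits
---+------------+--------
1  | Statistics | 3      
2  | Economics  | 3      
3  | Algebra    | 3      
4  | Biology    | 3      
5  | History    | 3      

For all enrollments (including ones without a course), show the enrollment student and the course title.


LEFT JOIN keeps every row from enrollments (the left table); where course_id has no match in courses, the course columns become NULL. Walk through each enrollment:
  - enrollment 1 (Helen): course_id=3 -> matches Algebra
  - enrollment 2 (Aaron): course_id=5 -> matches History
  - enrollment 3 (Karen): course_id=NULL, no match -> kept with NULL
  - enrollment 4 (Eli): course_id=5 -> matches History
  - enrollment 5 (Xander): course_id=NULL, no match -> kept with NULL
All 5 rows appear; 2 have NULL course.

SQL:
SELECT a.student, b.title AS course
FROM enrollments a
LEFT JOIN courses b ON a.course_id = b.id

Result:
student | course 
--------+--------
Helen   | Algebra
Aaron   | History
Karen   | NULL   
Eli     | History
Xander  | NULL   


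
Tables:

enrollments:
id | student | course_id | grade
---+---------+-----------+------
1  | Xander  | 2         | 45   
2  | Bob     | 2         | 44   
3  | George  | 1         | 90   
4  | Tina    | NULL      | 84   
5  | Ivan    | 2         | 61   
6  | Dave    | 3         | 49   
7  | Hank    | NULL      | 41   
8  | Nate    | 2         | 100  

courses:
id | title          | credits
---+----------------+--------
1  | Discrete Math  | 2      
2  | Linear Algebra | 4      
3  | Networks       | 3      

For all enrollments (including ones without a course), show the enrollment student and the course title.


LEFT JOIN keeps every row from enrollments (the left table); where course_id has no match in courses, the course columns become NULL. Walk through each enrollment:
  - enrollment 1 (Xander): course_id=2 -> matches Linear Algebra
  - enrollment 2 (Bob): course_id=2 -> matches Linear Algebra
  - enrollment 3 (George): course_id=1 -> matches Discrete Math
  - enrollment 4 (Tina): course_id=NULL, no match -> kept with NULL
  - enrollment 5 (Ivan): course_id=2 -> matches Linear Algebra
  - enrollment 6 (Dave): course_id=3 -> matches Networks
  - enrollment 7 (Hank): course_id=NULL, no match -> kept with NULL
  - enrollment 8 (Nate): course_id=2 -> matches Linear Algebra
All 8 rows appear; 2 have NULL course.

SQL:
SELECT a.student, b.title AS course
FROM enrollments a
LEFT JOIN courses b ON a.course_id = b.id

Result:
student | course        
--------+---------------
Xander  | Linear Algebra
Bob     | Linear Algebra
George  | Discrete Math 
Tina    | NULL          
Ivan    | Linear Algebra
Dave    | Networks      
Hank    | NULL          
Nate    | Linear Algebra


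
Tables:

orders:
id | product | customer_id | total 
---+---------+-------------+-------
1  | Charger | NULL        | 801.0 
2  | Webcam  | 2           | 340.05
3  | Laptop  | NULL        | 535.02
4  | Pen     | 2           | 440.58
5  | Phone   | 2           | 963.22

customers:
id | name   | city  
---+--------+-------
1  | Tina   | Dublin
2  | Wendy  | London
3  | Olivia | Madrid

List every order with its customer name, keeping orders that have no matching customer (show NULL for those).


LEFT JOIN keeps every row from orders (the left table); where customer_id has no match in customers, the customer columns become NULL. Walk through each order:
  - order 1 (Charger): customer_id=NULL, no match -> kept with NULL
  - order 2 (Webcam): customer_id=2 -> matches Wendy
  - order 3 (Laptop): customer_id=NULL, no match -> kept with NULL
  - order 4 (Pen): customer_id=2 -> matches Wendy
  - order 5 (Phone): customer_id=2 -> matches Wendy
All 5 rows appear; 2 have NULL customer.

SQL:
SELECT a.product, b.name AS customer
FROM orders a
LEFT JOIN customers b ON a.customer_id = b.id

Result:
product | customer
--------+---------
Charger | NULL    
Webcam  | Wendy   
Laptop  | NULL    
Pen     | Wendy   
Phone   | Wendy   


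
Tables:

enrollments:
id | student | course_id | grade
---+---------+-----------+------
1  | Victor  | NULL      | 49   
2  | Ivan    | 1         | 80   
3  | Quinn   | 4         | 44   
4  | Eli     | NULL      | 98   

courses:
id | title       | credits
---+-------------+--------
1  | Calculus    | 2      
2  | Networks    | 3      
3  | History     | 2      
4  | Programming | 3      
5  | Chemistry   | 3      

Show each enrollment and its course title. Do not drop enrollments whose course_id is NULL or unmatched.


LEFT JOIN keeps every row from enrollments (the left table); where course_id has no match in courses, the course columns become NULL. Walk through each enrollment:
  - enrollment 1 (Victor): course_id=NULL, no match -> kept with NULL
  - enrollment 2 (Ivan): course_id=1 -> matches Calculus
  - enrollment 3 (Quinn): course_id=4 -> matches Programming
  - enrollment 4 (Eli): course_id=NULL, no match -> kept with NULL
All 4 rows appear; 2 have NULL course.

SQL:
SELECT a.student, b.title AS course
FROM enrollments a
LEFT JOIN courses b ON a.course_id = b.id

Result:
student | course     
--------+------------
Victor  | NULL       
Ivan    | Calculus   
Quinn   | Programming
Eli     | NULL       


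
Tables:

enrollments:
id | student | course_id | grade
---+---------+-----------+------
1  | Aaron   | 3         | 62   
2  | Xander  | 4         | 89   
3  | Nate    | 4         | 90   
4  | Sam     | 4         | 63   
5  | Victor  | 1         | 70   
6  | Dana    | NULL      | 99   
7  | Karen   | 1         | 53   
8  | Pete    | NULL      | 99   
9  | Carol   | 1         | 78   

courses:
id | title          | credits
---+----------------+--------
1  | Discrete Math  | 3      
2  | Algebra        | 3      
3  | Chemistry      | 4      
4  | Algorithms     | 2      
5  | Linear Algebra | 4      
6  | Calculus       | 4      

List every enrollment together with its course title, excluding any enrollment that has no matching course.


INNER JOIN keeps only enrollments rows whose course_id matches an id in courses. Walk through each enrollment:
  - enrollment 1 (Aaron): course_id=3 -> matches Chemistry
  - enrollment 2 (Xander): course_id=4 -> matches Algorithms
  - enrollment 3 (Nate): course_id=4 -> matches Algorithms
  - enrollment 4 (Sam): course_id=4 -> matches Algorithms
  - enrollment 5 (Victor): course_id=1 -> matches Discrete Math
  - enrollment 6 (Dana): course_id=NULL, no match -> dropped
  - enrollment 7 (Karen): course_id=1 -> matches Discrete Math
  - enrollment 8 (Pete): course_id=NULL, no match -> dropped
  - enrollment 9 (Carol): course_id=1 -> matches Discrete Math
So 2 of 9 rows are dropped.

SQL:
SELECT a.student, b.title AS course
FROM enrollments a
INNER JOIN courses b ON a.course_id = b.id

Result:
student | course       
--------+--------------
Aaron   | Chemistry    
Xander  | Algorithms   
Nate    | Algorithms   
Sam     | Algorithms   
Victor  | Discrete Math
Karen   | Discrete Math
Carol   | Discrete Math


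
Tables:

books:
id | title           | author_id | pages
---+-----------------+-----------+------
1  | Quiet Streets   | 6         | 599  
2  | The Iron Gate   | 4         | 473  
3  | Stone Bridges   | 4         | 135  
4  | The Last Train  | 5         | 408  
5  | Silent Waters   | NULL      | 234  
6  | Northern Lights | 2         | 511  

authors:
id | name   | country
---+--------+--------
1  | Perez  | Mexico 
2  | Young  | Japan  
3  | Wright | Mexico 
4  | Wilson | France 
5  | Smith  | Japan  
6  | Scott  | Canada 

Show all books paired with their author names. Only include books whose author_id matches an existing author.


INNER JOIN keeps only books rows whose author_id matches an id in authors. Walk through each book:
  - book 1 (Quiet Streets): author_id=6 -> matches Scott
  - book 2 (The Iron Gate): author_id=4 -> matches Wilson
  - book 3 (Stone Bridges): author_id=4 -> matches Wilson
  - book 4 (The Last Train): author_id=5 -> matches Smith
  - book 5 (Silent Waters): author_id=NULL, no match -> dropped
  - book 6 (Northern Lights): author_id=2 -> matches Young
So 1 of 6 rows is dropped.

SQL:
SELECT a.title, b.name AS author
FROM books a
INNER JOIN authors b ON a.author_id = b.id

Result:
title           | author
----------------+-------
Quiet Streets   | Scott 
The Iron Gate   | Wilson
Stone Bridges   | Wilson
The Last Train  | Smith 
Northern Lights | Young 


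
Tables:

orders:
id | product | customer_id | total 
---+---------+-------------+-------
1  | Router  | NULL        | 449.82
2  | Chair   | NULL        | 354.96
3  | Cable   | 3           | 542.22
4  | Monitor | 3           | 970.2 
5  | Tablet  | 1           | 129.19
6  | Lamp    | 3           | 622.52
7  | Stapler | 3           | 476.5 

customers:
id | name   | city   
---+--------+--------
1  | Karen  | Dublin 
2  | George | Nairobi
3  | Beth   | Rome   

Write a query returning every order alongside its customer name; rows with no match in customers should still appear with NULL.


LEFT JOIN keeps every row from orders (the left table); where customer_id has no match in customers, the customer columns become NULL. Walk through each order:
  - order 1 (Router): customer_id=NULL, no match -> kept with NULL
  - order 2 (Chair): customer_id=NULL, no match -> kept with NULL
  - order 3 (Cable): customer_id=3 -> matches Beth
  - order 4 (Monitor): customer_id=3 -> matches Beth
  - order 5 (Tablet): customer_id=1 -> matches Karen
  - order 6 (Lamp): customer_id=3 -> matches Beth
  - order 7 (Stapler): customer_id=3 -> matches Beth
All 7 rows appear; 2 have NULL customer.

SQL:
SELECT a.product, b.name AS customer
FROM orders a
LEFT JOIN customers b ON a.customer_id = b.id

Result:
product | customer
--------+---------
Router  | NULL    
Chair   | NULL    
Cable   | Beth    
Monitor | Beth    
Tablet  | Karen   
Lamp    | Beth    
Stapler | Beth    


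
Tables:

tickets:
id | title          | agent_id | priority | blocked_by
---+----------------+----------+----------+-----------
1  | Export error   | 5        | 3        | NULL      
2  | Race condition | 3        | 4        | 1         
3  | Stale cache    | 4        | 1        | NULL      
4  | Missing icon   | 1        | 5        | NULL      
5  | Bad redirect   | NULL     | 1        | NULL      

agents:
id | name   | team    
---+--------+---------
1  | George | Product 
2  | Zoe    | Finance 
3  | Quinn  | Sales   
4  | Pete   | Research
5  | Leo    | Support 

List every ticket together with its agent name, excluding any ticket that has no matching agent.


INNER JOIN keeps only tickets rows whose agent_id matches an id in agents. Walk through each ticket:
  - ticket 1 (Export error): agent_id=5 -> matches Leo
  - ticket 2 (Race condition): agent_id=3 -> matches Quinn
  - ticket 3 (Stale cache): agent_id=4 -> matches Pete
  - ticket 4 (Missing icon): agent_id=1 -> matches George
  - ticket 5 (Bad redirect): agent_id=NULL, no match -> dropped
So 1 of 5 rows is dropped.

SQL:
SELECT a.title, b.name AS agent
FROM tickets a
INNER JOIN agents b ON a.agent_id = b.id

Result:
title          | agent 
---------------+-------
Export error   | Leo   
Race condition | Quinn 
Stale cache    | Pete  
Missing icon   | George


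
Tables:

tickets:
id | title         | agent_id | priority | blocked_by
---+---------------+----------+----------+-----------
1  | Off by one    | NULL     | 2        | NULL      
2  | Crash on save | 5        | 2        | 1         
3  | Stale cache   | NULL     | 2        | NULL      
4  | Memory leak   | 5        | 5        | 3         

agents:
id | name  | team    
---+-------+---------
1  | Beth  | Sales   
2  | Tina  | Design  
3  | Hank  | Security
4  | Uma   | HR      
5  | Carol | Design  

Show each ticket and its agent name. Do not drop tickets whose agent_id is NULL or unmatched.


LEFT JOIN keeps every row from tickets (the left table); where agent_id has no match in agents, the agent columns become NULL. Walk through each ticket:
  - ticket 1 (Off by one): agent_id=NULL, no match -> kept with NULL
  - ticket 2 (Crash on save): agent_id=5 -> matches Carol
  - ticket 3 (Stale cache): agent_id=NULL, no match -> kept with NULL
  - ticket 4 (Memory leak): agent_id=5 -> matches Carol
All 4 rows appear; 2 have NULL agent.

SQL:
SELECT a.title, b.name AS agent
FROM tickets a
LEFT JOIN agents b ON a.agent_id = b.id

Result:
title         | agent
--------------+------
Off by one    | NULL 
Crash on save | Carol
Stale cache   | NULL 
Memory leak   | Carol


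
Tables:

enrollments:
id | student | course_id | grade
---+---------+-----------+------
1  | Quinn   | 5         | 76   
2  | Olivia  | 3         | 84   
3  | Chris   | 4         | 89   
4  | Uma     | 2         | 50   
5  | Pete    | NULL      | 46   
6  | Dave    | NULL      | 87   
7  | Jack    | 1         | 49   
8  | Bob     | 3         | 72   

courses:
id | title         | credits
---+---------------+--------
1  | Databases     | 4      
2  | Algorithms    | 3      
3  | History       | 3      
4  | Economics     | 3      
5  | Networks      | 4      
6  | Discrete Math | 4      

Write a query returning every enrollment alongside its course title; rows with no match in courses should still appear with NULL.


LEFT JOIN keeps every row from enrollments (the left table); where course_id has no match in courses, the course columns become NULL. Walk through each enrollment:
  - enrollment 1 (Quinn): course_id=5 -> matches Networks
  - enrollment 2 (Olivia): course_id=3 -> matches History
  - enrollment 3 (Chris): course_id=4 -> matches Economics
  - enrollment 4 (Uma): course_id=2 -> matches Algorithms
  - enrollment 5 (Pete): course_id=NULL, no match -> kept with NULL
  - enrollment 6 (Dave): course_id=NULL, no match -> kept with NULL
  - enrollment 7 (Jack): course_id=1 -> matches Databases
  - enrollment 8 (Bob): course_id=3 -> matches History
All 8 rows appear; 2 have NULL course.

SQL:
SELECT a.student, b.title AS course
FROM enrollments a
LEFT JOIN courses b ON a.course_id = b.id

Result:
student | course    
--------+-----------
Quinn   | Networks  
Olivia  | History   
Chris   | Economics 
Uma     | Algorithms
Pete    | NULL      
Dave    | NULL      
Jack    | Databases 
Bob     | History   


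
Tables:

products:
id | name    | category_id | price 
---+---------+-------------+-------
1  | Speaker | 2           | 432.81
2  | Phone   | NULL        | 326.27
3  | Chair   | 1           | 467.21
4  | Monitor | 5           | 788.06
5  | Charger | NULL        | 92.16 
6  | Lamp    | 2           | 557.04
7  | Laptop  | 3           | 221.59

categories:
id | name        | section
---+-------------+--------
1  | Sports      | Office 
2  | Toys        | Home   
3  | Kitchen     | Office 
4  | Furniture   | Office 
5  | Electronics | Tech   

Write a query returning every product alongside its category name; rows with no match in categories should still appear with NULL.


LEFT JOIN keeps every row from products (the left table); where category_id has no match in categories, the category columns become NULL. Walk through each product:
  - product 1 (Speaker): category_id=2 -> matches Toys
  - product 2 (Phone): category_id=NULL, no match -> kept with NULL
  - product 3 (Chair): category_id=1 -> matches Sports
  - product 4 (Monitor): category_id=5 -> matches Electronics
  - product 5 (Charger): category_id=NULL, no match -> kept with NULL
  - product 6 (Lamp): category_id=2 -> matches Toys
  - product 7 (Laptop): category_id=3 -> matches Kitchen
All 7 rows appear; 2 have NULL category.

SQL:
SELECT a.name, b.name AS category
FROM products a
LEFT JOIN categories b ON a.category_id = b.id

Result:
name    | category   
--------+------------
Speaker | Toys       
Phone   | NULL       
Chair   | Sports     
Monitor | Electronics
Charger | NULL       
Lamp    | Toys       
Laptop  | Kitchen    


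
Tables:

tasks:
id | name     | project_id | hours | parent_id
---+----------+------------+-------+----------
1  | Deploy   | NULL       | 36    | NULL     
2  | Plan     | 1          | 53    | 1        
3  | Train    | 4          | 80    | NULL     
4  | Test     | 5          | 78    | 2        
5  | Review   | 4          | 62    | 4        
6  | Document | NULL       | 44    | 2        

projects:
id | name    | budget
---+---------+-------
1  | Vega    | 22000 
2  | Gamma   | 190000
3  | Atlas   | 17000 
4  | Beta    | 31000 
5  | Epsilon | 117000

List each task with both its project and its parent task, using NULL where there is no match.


Two LEFT JOINs from the same base table tasks: one to projects via project_id, one to tasks itself via parent_id. Both are LEFT so every task is preserved.
Match against projects:
  - task 1 (Deploy): project_id=NULL, no match -> kept with NULL
  - task 2 (Plan): project_id=1 -> matches Vega
  - task 3 (Train): project_id=4 -> matches Beta
  - task 4 (Test): project_id=5 -> matches Epsilon
  - task 5 (Review): project_id=4 -> matches Beta
  - task 6 (Document): project_id=NULL, no match -> kept with NULL
Match against tasks (self):
  - task 1 (Deploy): parent_id=NULL -> NULL
  - task 2 (Plan): parent_id=1 -> Deploy
  - task 3 (Train): parent_id=NULL -> NULL
  - task 4 (Test): parent_id=2 -> Plan
  - task 5 (Review): parent_id=4 -> Test
  - task 6 (Document): parent_id=2 -> Plan

SQL:
SELECT a.name, b.name AS project, c.name AS parent
FROM tasks a
LEFT JOIN projects b ON a.project_id = b.id
LEFT JOIN tasks c ON a.parent_id = c.id

Result:
name     | project | parent
---------+---------+-------
Deploy   | NULL    | NULL  
Plan     | Vega    | Deploy
Train    | Beta    | NULL  
Test     | Epsilon | Plan  
Review   | Beta    | Test  
Document | NULL    | Plan  


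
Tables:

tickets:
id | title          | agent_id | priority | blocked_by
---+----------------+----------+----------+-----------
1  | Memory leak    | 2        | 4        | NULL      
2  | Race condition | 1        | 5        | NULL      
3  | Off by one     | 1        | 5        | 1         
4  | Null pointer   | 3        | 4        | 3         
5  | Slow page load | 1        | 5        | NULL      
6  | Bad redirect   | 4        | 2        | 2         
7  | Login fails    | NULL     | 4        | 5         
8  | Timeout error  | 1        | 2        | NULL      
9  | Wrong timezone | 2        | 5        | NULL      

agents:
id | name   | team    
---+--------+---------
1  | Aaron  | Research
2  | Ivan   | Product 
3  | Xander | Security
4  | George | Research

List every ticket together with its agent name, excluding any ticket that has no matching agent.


INNER JOIN keeps only tickets rows whose agent_id matches an id in agents. Walk through each ticket:
  - ticket 1 (Memory leak): agent_id=2 -> matches Ivan
  - ticket 2 (Race condition): agent_id=1 -> matches Aaron
  - ticket 3 (Off by one): agent_id=1 -> matches Aaron
  - ticket 4 (Null pointer): agent_id=3 -> matches Xander
  - ticket 5 (Slow page load): agent_id=1 -> matches Aaron
  - ticket 6 (Bad redirect): agent_id=4 -> matches George
  - ticket 7 (Login fails): agent_id=NULL, no match -> dropped
  - ticket 8 (Timeout error): agent_id=1 -> matches Aaron
  - ticket 9 (Wrong timezone): agent_id=2 -> matches Ivan
So 1 of 9 rows is dropped.

SQL:
SELECT a.title, b.name AS agent
FROM tickets a
INNER JOIN agents b ON a.agent_id = b.id

Result:
title          | agent 
---------------+-------
Memory leak    | Ivan  
Race condition | Aaron 
Off by one     | Aaron 
Null pointer   | Xander
Slow page load | Aaron 
Bad redirect   | George
Timeout error  | Aaron 
Wrong timezone | Ivan  


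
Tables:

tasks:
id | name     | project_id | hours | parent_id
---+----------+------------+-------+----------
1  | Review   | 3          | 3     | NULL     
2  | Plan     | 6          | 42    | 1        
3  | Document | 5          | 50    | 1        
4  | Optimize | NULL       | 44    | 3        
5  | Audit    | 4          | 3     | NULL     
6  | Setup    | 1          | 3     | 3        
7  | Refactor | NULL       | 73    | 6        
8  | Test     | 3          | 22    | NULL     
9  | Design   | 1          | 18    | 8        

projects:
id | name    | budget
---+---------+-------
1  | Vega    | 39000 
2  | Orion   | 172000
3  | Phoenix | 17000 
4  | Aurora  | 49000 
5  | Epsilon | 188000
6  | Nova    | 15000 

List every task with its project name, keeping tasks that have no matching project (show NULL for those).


LEFT JOIN keeps every row from tasks (the left table); where project_id has no match in projects, the project columns become NULL. Walk through each task:
  - task 1 (Review): project_id=3 -> matches Phoenix
  - task 2 (Plan): project_id=6 -> matches Nova
  - task 3 (Document): project_id=5 -> matches Epsilon
  - task 4 (Optimize): project_id=NULL, no match -> kept with NULL
  - task 5 (Audit): project_id=4 -> matches Aurora
  - task 6 (Setup): project_id=1 -> matches Vega
  - task 7 (Refactor): project_id=NULL, no match -> kept with NULL
  - task 8 (Test): project_id=3 -> matches Phoenix
  - task 9 (Design): project_id=1 -> matches Vega
All 9 rows appear; 2 have NULL project.

SQL:
SELECT a.name, b.name AS project
FROM tasks a
LEFT JOIN projects b ON a.project_id = b.id

Result:
name     | project
---------+--------
Review   | Phoenix
Plan     | Nova   
Document | Epsilon
Optimize | NULL   
Audit    | Aurora 
Setup    | Vega   
Refactor | NULL   
Test     | Phoenix
Design   | Vega   


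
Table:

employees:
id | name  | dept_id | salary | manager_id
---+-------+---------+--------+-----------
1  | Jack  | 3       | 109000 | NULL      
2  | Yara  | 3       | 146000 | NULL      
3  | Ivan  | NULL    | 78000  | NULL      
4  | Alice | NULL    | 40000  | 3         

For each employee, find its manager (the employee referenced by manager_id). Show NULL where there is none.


This is a self-join: employees is joined to a second copy of itself, matching each row's manager_id to another row's id. Use LEFT JOIN so rows with manager_id=NULL are kept.
  - employee 1 (Jack): manager_id=NULL -> NULL
  - employee 2 (Yara): manager_id=NULL -> NULL
  - employee 3 (Ivan): manager_id=NULL -> NULL
  - employee 4 (Alice): manager_id=3 -> Ivan

SQL:
SELECT a.name AS item, b.name AS manager
FROM employees a
LEFT JOIN employees b ON a.manager_id = b.id

Result:
item  | manager
------+--------
Jack  | NULL   
Yara  | NULL   
Ivan  | NULL   
Alice | Ivan   


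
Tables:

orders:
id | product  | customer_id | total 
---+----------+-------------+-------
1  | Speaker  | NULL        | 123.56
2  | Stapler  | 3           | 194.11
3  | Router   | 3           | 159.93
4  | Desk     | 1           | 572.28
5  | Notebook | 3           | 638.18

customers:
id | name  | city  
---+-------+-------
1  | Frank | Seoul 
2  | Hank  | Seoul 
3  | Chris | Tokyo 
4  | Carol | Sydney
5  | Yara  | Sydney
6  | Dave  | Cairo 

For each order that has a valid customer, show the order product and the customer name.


INNER JOIN keeps only orders rows whose customer_id matches an id in customers. Walk through each order:
  - order 1 (Speaker): customer_id=NULL, no match -> dropped
  - order 2 (Stapler): customer_id=3 -> matches Chris
  - order 3 (Router): customer_id=3 -> matches Chris
  - order 4 (Desk): customer_id=1 -> matches Frank
  - order 5 (Notebook): customer_id=3 -> matches Chris
So 1 of 5 rows is dropped.

SQL:
SELECT a.product, b.name AS customer
FROM orders a
INNER JOIN customers b ON a.customer_id = b.id

Result:
product  | customer
---------+---------
Stapler  | Chris   
Router   | Chris   
Desk     | Frank   
Notebook | Chris   


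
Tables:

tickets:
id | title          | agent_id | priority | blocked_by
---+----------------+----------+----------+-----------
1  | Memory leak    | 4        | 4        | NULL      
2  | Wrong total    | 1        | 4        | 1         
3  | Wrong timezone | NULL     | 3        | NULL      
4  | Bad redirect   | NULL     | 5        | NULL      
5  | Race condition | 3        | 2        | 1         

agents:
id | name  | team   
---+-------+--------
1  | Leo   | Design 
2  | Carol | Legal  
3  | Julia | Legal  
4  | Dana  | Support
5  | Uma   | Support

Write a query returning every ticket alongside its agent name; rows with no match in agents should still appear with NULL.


LEFT JOIN keeps every row from tickets (the left table); where agent_id has no match in agents, the agent columns become NULL. Walk through each ticket:
  - ticket 1 (Memory leak): agent_id=4 -> matches Dana
  - ticket 2 (Wrong total): agent_id=1 -> matches Leo
  - ticket 3 (Wrong timezone): agent_id=NULL, no match -> kept with NULL
  - ticket 4 (Bad redirect): agent_id=NULL, no match -> kept with NULL
  - ticket 5 (Race condition): agent_id=3 -> matches Julia
All 5 rows appear; 2 have NULL agent.

SQL:
SELECT a.title, b.name AS agent
FROM tickets a
LEFT JOIN agents b ON a.agent_id = b.id

Result:
title          | agent
---------------+------
Memory leak    | Dana 
Wrong total    | Leo  
Wrong timezone | NULL 
Bad redirect   | NULL 
Race condition | Julia


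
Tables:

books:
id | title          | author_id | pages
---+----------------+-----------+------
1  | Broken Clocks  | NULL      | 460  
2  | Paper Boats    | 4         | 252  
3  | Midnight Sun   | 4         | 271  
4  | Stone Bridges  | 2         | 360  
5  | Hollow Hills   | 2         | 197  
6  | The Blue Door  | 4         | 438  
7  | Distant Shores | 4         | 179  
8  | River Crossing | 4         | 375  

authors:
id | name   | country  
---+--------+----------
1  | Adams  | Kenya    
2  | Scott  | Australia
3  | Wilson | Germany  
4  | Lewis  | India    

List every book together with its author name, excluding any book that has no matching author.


INNER JOIN keeps only books rows whose author_id matches an id in authors. Walk through each book:
  - book 1 (Broken Clocks): author_id=NULL, no match -> dropped
  - book 2 (Paper Boats): author_id=4 -> matches Lewis
  - book 3 (Midnight Sun): author_id=4 -> matches Lewis
  - book 4 (Stone Bridges): author_id=2 -> matches Scott
  - book 5 (Hollow Hills): author_id=2 -> matches Scott
  - book 6 (The Blue Door): author_id=4 -> matches Lewis
  - book 7 (Distant Shores): author_id=4 -> matches Lewis
  - book 8 (River Crossing): author_id=4 -> matches Lewis
So 1 of 8 rows is dropped.

SQL:
SELECT a.title, b.name AS author
FROM books a
INNER JOIN authors b ON a.author_id = b.id

Result:
title          | author
---------------+-------
Paper Boats    | Lewis 
Midnight Sun   | Lewis 
Stone Bridges  | Scott 
Hollow Hills   | Scott 
The Blue Door  | Lewis 
Distant Shores | Lewis 
River Crossing | Lewis 


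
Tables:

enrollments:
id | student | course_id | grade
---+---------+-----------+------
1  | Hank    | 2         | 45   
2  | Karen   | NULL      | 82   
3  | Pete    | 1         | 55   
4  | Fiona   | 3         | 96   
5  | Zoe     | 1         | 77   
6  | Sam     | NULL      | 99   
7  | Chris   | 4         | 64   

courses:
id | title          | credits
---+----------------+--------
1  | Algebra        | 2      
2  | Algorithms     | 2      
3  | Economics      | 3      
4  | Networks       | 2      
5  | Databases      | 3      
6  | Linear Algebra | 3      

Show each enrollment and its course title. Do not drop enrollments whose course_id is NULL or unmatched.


LEFT JOIN keeps every row from enrollments (the left table); where course_id has no match in courses, the course columns become NULL. Walk through each enrollment:
  - enrollment 1 (Hank): course_id=2 -> matches Algorithms
  - enrollment 2 (Karen): course_id=NULL, no match -> kept with NULL
  - enrollment 3 (Pete): course_id=1 -> matches Algebra
  - enrollment 4 (Fiona): course_id=3 -> matches Economics
  - enrollment 5 (Zoe): course_id=1 -> matches Algebra
  - enrollment 6 (Sam): course_id=NULL, no match -> kept with NULL
  - enrollment 7 (Chris): course_id=4 -> matches Networks
All 7 rows appear; 2 have NULL course.

SQL:
SELECT a.student, b.title AS course
FROM enrollments a
LEFT JOIN courses b ON a.course_id = b.id

Result:
student | course    
--------+-----------
Hank    | Algorithms
Karen   | NULL      
Pete    | Algebra   
Fiona   | Economics 
Zoe     | Algebra   
Sam     | NULL      
Chris   | Networks  


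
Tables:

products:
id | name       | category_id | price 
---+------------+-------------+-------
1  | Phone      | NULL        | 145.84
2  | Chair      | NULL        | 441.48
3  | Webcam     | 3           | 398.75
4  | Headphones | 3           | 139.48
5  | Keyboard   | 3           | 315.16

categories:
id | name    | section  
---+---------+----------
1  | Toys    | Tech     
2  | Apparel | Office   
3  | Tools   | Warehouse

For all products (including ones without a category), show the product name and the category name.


LEFT JOIN keeps every row from products (the left table); where category_id has no match in categories, the category columns become NULL. Walk through each product:
  - product 1 (Phone): category_id=NULL, no match -> kept with NULL
  - product 2 (Chair): category_id=NULL, no match -> kept with NULL
  - product 3 (Webcam): category_id=3 -> matches Tools
  - product 4 (Headphones): category_id=3 -> matches Tools
  - product 5 (Keyboard): category_id=3 -> matches Tools
All 5 rows appear; 2 have NULL category.

SQL:
SELECT a.name, b.name AS category
FROM products a
LEFT JOIN categories b ON a.category_id = b.id

Result:
name       | category
-----------+---------
Phone      | NULL    
Chair      | NULL    
Webcam     | Tools   
Headphones | Tools   
Keyboard   | Tools   


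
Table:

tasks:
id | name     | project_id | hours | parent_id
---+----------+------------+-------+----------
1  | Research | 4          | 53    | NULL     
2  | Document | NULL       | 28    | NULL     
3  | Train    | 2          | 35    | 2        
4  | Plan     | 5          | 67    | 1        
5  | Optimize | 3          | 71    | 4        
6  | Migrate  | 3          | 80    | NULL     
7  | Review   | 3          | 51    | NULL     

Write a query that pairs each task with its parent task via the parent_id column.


This is a self-join: tasks is joined to a second copy of itself, matching each row's parent_id to another row's id. Use LEFT JOIN so rows with parent_id=NULL are kept.
  - task 1 (Research): parent_id=NULL -> NULL
  - task 2 (Document): parent_id=NULL -> NULL
  - task 3 (Train): parent_id=2 -> Document
  - task 4 (Plan): parent_id=1 -> Research
  - task 5 (Optimize): parent_id=4 -> Plan
  - task 6 (Migrate): parent_id=NULL -> NULL
  - task 7 (Review): parent_id=NULL -> NULL

SQL:
SELECT a.name AS item, b.name AS parent
FROM tasks a
LEFT JOIN tasks b ON a.parent_id = b.id

Result:
item     | parent  
---------+---------
Research | NULL    
Document | NULL    
Train    | Document
Plan     | Research
Optimize | Plan    
Migrate  | NULL    
Review   | NULL    
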